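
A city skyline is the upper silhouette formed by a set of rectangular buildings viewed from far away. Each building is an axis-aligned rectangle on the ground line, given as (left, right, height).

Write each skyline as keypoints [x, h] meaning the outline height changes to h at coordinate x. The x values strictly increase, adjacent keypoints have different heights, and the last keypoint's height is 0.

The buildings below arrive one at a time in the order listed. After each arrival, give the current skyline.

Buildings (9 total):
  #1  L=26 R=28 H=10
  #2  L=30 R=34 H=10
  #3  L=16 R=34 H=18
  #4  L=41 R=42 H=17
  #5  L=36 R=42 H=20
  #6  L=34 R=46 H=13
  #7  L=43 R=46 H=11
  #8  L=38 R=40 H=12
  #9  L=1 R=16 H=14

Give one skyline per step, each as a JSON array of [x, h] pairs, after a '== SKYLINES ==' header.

== SKYLINES ==
[[26,10],[28,0]]
[[26,10],[28,0],[30,10],[34,0]]
[[16,18],[34,0]]
[[16,18],[34,0],[41,17],[42,0]]
[[16,18],[34,0],[36,20],[42,0]]
[[16,18],[34,13],[36,20],[42,13],[46,0]]
[[16,18],[34,13],[36,20],[42,13],[46,0]]
[[16,18],[34,13],[36,20],[42,13],[46,0]]
[[1,14],[16,18],[34,13],[36,20],[42,13],[46,0]]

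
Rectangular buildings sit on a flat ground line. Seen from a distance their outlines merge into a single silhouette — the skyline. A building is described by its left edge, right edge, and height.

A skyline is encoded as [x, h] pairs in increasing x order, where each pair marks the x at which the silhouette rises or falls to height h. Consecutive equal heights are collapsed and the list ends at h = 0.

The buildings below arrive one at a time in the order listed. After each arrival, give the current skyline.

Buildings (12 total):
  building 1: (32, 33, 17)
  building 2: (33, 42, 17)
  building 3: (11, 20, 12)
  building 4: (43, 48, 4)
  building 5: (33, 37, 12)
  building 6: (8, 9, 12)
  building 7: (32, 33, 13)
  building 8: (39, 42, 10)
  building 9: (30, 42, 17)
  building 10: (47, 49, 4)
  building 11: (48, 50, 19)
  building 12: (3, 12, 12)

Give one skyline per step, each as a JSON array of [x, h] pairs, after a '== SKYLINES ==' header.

== SKYLINES ==
[[32,17],[33,0]]
[[32,17],[42,0]]
[[11,12],[20,0],[32,17],[42,0]]
[[11,12],[20,0],[32,17],[42,0],[43,4],[48,0]]
[[11,12],[20,0],[32,17],[42,0],[43,4],[48,0]]
[[8,12],[9,0],[11,12],[20,0],[32,17],[42,0],[43,4],[48,0]]
[[8,12],[9,0],[11,12],[20,0],[32,17],[42,0],[43,4],[48,0]]
[[8,12],[9,0],[11,12],[20,0],[32,17],[42,0],[43,4],[48,0]]
[[8,12],[9,0],[11,12],[20,0],[30,17],[42,0],[43,4],[48,0]]
[[8,12],[9,0],[11,12],[20,0],[30,17],[42,0],[43,4],[49,0]]
[[8,12],[9,0],[11,12],[20,0],[30,17],[42,0],[43,4],[48,19],[50,0]]
[[3,12],[20,0],[30,17],[42,0],[43,4],[48,19],[50,0]]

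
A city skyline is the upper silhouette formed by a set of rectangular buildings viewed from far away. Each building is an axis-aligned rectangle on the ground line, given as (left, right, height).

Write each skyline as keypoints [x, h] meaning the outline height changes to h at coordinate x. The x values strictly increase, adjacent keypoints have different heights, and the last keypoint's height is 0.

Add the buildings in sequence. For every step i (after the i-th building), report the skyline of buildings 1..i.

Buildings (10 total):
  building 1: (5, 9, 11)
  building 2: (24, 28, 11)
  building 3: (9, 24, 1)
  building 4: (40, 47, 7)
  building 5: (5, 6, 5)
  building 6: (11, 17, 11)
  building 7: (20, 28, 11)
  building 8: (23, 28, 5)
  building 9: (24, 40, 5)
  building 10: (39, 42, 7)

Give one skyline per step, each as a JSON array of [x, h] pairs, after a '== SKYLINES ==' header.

== SKYLINES ==
[[5,11],[9,0]]
[[5,11],[9,0],[24,11],[28,0]]
[[5,11],[9,1],[24,11],[28,0]]
[[5,11],[9,1],[24,11],[28,0],[40,7],[47,0]]
[[5,11],[9,1],[24,11],[28,0],[40,7],[47,0]]
[[5,11],[9,1],[11,11],[17,1],[24,11],[28,0],[40,7],[47,0]]
[[5,11],[9,1],[11,11],[17,1],[20,11],[28,0],[40,7],[47,0]]
[[5,11],[9,1],[11,11],[17,1],[20,11],[28,0],[40,7],[47,0]]
[[5,11],[9,1],[11,11],[17,1],[20,11],[28,5],[40,7],[47,0]]
[[5,11],[9,1],[11,11],[17,1],[20,11],[28,5],[39,7],[47,0]]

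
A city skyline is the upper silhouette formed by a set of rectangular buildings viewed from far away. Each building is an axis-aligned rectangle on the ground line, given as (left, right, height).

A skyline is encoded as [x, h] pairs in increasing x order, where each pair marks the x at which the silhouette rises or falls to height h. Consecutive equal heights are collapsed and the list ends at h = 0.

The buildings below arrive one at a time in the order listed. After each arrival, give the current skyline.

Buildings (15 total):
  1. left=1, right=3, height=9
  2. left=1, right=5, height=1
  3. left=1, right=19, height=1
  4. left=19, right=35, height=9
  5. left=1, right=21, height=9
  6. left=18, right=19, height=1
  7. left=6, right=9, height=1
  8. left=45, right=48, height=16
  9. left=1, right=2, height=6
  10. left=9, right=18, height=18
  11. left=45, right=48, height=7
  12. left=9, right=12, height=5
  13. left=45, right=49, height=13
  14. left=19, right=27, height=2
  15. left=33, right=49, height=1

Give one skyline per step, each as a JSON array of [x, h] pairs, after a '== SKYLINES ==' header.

== SKYLINES ==
[[1,9],[3,0]]
[[1,9],[3,1],[5,0]]
[[1,9],[3,1],[19,0]]
[[1,9],[3,1],[19,9],[35,0]]
[[1,9],[35,0]]
[[1,9],[35,0]]
[[1,9],[35,0]]
[[1,9],[35,0],[45,16],[48,0]]
[[1,9],[35,0],[45,16],[48,0]]
[[1,9],[9,18],[18,9],[35,0],[45,16],[48,0]]
[[1,9],[9,18],[18,9],[35,0],[45,16],[48,0]]
[[1,9],[9,18],[18,9],[35,0],[45,16],[48,0]]
[[1,9],[9,18],[18,9],[35,0],[45,16],[48,13],[49,0]]
[[1,9],[9,18],[18,9],[35,0],[45,16],[48,13],[49,0]]
[[1,9],[9,18],[18,9],[35,1],[45,16],[48,13],[49,0]]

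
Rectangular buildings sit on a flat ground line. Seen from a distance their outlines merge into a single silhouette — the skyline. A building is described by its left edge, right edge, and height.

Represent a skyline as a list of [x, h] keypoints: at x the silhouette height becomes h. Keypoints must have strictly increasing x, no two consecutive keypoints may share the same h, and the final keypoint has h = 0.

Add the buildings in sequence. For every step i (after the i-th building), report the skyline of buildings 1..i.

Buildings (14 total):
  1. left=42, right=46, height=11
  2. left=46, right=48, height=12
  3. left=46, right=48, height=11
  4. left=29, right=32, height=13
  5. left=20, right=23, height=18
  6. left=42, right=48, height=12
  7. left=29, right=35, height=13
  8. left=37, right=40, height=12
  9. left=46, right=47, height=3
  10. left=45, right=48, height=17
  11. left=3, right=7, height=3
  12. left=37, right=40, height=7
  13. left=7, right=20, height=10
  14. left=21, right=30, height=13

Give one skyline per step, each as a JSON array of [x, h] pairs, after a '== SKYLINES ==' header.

== SKYLINES ==
[[42,11],[46,0]]
[[42,11],[46,12],[48,0]]
[[42,11],[46,12],[48,0]]
[[29,13],[32,0],[42,11],[46,12],[48,0]]
[[20,18],[23,0],[29,13],[32,0],[42,11],[46,12],[48,0]]
[[20,18],[23,0],[29,13],[32,0],[42,12],[48,0]]
[[20,18],[23,0],[29,13],[35,0],[42,12],[48,0]]
[[20,18],[23,0],[29,13],[35,0],[37,12],[40,0],[42,12],[48,0]]
[[20,18],[23,0],[29,13],[35,0],[37,12],[40,0],[42,12],[48,0]]
[[20,18],[23,0],[29,13],[35,0],[37,12],[40,0],[42,12],[45,17],[48,0]]
[[3,3],[7,0],[20,18],[23,0],[29,13],[35,0],[37,12],[40,0],[42,12],[45,17],[48,0]]
[[3,3],[7,0],[20,18],[23,0],[29,13],[35,0],[37,12],[40,0],[42,12],[45,17],[48,0]]
[[3,3],[7,10],[20,18],[23,0],[29,13],[35,0],[37,12],[40,0],[42,12],[45,17],[48,0]]
[[3,3],[7,10],[20,18],[23,13],[35,0],[37,12],[40,0],[42,12],[45,17],[48,0]]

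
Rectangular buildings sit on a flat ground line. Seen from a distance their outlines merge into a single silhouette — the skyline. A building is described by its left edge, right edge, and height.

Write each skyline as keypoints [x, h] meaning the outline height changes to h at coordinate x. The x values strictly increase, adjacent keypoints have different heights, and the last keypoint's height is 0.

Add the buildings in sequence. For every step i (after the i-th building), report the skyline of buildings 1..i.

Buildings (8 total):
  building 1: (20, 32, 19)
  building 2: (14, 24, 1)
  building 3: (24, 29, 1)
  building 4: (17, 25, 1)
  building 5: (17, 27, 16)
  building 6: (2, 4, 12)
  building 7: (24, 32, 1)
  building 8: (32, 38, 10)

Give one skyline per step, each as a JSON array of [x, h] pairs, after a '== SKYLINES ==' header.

== SKYLINES ==
[[20,19],[32,0]]
[[14,1],[20,19],[32,0]]
[[14,1],[20,19],[32,0]]
[[14,1],[20,19],[32,0]]
[[14,1],[17,16],[20,19],[32,0]]
[[2,12],[4,0],[14,1],[17,16],[20,19],[32,0]]
[[2,12],[4,0],[14,1],[17,16],[20,19],[32,0]]
[[2,12],[4,0],[14,1],[17,16],[20,19],[32,10],[38,0]]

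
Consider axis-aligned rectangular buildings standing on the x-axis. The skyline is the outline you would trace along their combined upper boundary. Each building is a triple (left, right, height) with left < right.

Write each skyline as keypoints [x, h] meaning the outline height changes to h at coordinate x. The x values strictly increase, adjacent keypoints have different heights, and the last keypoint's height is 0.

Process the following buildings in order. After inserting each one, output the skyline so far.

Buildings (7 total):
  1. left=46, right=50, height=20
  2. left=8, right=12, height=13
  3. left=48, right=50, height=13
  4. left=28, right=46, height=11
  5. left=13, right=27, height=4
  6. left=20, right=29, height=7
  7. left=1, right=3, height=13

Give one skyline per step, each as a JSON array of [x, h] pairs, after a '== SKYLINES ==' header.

== SKYLINES ==
[[46,20],[50,0]]
[[8,13],[12,0],[46,20],[50,0]]
[[8,13],[12,0],[46,20],[50,0]]
[[8,13],[12,0],[28,11],[46,20],[50,0]]
[[8,13],[12,0],[13,4],[27,0],[28,11],[46,20],[50,0]]
[[8,13],[12,0],[13,4],[20,7],[28,11],[46,20],[50,0]]
[[1,13],[3,0],[8,13],[12,0],[13,4],[20,7],[28,11],[46,20],[50,0]]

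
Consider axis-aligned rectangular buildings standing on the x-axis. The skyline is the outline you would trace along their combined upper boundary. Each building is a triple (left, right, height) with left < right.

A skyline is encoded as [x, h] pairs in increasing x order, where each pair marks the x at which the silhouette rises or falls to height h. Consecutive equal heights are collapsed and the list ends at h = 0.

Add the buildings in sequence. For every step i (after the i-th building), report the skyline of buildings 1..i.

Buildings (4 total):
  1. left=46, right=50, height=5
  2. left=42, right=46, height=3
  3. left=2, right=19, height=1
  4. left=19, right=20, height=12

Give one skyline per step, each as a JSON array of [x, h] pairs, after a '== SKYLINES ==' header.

== SKYLINES ==
[[46,5],[50,0]]
[[42,3],[46,5],[50,0]]
[[2,1],[19,0],[42,3],[46,5],[50,0]]
[[2,1],[19,12],[20,0],[42,3],[46,5],[50,0]]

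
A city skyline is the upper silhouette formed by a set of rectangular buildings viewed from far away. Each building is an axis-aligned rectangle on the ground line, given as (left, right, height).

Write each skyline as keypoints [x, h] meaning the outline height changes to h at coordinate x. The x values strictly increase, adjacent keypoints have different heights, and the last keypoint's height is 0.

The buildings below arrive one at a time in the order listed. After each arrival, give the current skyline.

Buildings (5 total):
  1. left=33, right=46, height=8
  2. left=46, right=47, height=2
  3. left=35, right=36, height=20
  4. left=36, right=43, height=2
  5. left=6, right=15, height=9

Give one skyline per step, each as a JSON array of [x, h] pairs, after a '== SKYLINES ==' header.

== SKYLINES ==
[[33,8],[46,0]]
[[33,8],[46,2],[47,0]]
[[33,8],[35,20],[36,8],[46,2],[47,0]]
[[33,8],[35,20],[36,8],[46,2],[47,0]]
[[6,9],[15,0],[33,8],[35,20],[36,8],[46,2],[47,0]]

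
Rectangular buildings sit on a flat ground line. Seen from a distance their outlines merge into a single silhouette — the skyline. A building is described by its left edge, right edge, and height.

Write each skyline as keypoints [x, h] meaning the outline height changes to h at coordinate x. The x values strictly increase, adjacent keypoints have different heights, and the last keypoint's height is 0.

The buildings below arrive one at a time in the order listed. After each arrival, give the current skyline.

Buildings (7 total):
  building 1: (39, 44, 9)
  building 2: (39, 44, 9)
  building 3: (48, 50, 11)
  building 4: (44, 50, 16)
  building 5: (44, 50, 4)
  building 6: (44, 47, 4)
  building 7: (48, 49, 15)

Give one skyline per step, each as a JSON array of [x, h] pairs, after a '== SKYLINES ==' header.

== SKYLINES ==
[[39,9],[44,0]]
[[39,9],[44,0]]
[[39,9],[44,0],[48,11],[50,0]]
[[39,9],[44,16],[50,0]]
[[39,9],[44,16],[50,0]]
[[39,9],[44,16],[50,0]]
[[39,9],[44,16],[50,0]]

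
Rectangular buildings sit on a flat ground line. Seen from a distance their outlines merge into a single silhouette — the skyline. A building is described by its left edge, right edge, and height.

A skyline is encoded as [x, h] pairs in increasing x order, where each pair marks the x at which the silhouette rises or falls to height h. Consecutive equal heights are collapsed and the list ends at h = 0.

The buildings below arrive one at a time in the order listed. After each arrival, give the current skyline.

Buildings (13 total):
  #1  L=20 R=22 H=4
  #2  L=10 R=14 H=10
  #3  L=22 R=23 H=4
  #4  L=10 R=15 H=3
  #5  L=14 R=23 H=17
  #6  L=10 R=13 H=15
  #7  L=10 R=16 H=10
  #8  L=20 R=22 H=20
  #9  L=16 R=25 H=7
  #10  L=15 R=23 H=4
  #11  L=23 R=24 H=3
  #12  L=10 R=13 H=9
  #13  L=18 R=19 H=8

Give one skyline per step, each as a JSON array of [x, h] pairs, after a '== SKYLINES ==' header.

== SKYLINES ==
[[20,4],[22,0]]
[[10,10],[14,0],[20,4],[22,0]]
[[10,10],[14,0],[20,4],[23,0]]
[[10,10],[14,3],[15,0],[20,4],[23,0]]
[[10,10],[14,17],[23,0]]
[[10,15],[13,10],[14,17],[23,0]]
[[10,15],[13,10],[14,17],[23,0]]
[[10,15],[13,10],[14,17],[20,20],[22,17],[23,0]]
[[10,15],[13,10],[14,17],[20,20],[22,17],[23,7],[25,0]]
[[10,15],[13,10],[14,17],[20,20],[22,17],[23,7],[25,0]]
[[10,15],[13,10],[14,17],[20,20],[22,17],[23,7],[25,0]]
[[10,15],[13,10],[14,17],[20,20],[22,17],[23,7],[25,0]]
[[10,15],[13,10],[14,17],[20,20],[22,17],[23,7],[25,0]]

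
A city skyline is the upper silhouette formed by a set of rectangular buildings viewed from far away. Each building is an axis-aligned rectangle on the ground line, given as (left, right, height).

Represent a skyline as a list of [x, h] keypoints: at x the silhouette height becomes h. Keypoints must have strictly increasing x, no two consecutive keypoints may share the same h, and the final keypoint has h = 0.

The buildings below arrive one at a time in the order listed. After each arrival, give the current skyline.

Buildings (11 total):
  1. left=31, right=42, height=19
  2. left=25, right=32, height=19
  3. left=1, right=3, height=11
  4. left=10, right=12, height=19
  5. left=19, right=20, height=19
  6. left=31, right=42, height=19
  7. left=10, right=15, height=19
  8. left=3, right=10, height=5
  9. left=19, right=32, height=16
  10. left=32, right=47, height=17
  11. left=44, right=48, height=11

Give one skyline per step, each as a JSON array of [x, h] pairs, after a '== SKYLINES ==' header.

== SKYLINES ==
[[31,19],[42,0]]
[[25,19],[42,0]]
[[1,11],[3,0],[25,19],[42,0]]
[[1,11],[3,0],[10,19],[12,0],[25,19],[42,0]]
[[1,11],[3,0],[10,19],[12,0],[19,19],[20,0],[25,19],[42,0]]
[[1,11],[3,0],[10,19],[12,0],[19,19],[20,0],[25,19],[42,0]]
[[1,11],[3,0],[10,19],[15,0],[19,19],[20,0],[25,19],[42,0]]
[[1,11],[3,5],[10,19],[15,0],[19,19],[20,0],[25,19],[42,0]]
[[1,11],[3,5],[10,19],[15,0],[19,19],[20,16],[25,19],[42,0]]
[[1,11],[3,5],[10,19],[15,0],[19,19],[20,16],[25,19],[42,17],[47,0]]
[[1,11],[3,5],[10,19],[15,0],[19,19],[20,16],[25,19],[42,17],[47,11],[48,0]]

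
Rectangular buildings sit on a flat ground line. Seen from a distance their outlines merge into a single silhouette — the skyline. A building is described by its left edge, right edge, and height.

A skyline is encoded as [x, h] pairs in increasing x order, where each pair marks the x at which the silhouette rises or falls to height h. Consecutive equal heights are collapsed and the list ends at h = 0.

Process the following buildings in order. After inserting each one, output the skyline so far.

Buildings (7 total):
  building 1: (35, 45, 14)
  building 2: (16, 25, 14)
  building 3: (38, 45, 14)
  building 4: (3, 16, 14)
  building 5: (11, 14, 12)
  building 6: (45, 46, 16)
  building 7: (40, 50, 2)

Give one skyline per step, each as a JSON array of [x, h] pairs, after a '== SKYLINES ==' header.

== SKYLINES ==
[[35,14],[45,0]]
[[16,14],[25,0],[35,14],[45,0]]
[[16,14],[25,0],[35,14],[45,0]]
[[3,14],[25,0],[35,14],[45,0]]
[[3,14],[25,0],[35,14],[45,0]]
[[3,14],[25,0],[35,14],[45,16],[46,0]]
[[3,14],[25,0],[35,14],[45,16],[46,2],[50,0]]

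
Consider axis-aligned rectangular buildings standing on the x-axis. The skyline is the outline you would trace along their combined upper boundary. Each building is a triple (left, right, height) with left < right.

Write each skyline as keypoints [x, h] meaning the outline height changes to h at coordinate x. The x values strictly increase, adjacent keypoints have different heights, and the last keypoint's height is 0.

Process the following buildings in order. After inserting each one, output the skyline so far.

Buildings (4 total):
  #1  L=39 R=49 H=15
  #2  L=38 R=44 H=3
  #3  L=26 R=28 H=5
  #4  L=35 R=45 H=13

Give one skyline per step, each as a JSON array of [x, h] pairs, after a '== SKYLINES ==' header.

== SKYLINES ==
[[39,15],[49,0]]
[[38,3],[39,15],[49,0]]
[[26,5],[28,0],[38,3],[39,15],[49,0]]
[[26,5],[28,0],[35,13],[39,15],[49,0]]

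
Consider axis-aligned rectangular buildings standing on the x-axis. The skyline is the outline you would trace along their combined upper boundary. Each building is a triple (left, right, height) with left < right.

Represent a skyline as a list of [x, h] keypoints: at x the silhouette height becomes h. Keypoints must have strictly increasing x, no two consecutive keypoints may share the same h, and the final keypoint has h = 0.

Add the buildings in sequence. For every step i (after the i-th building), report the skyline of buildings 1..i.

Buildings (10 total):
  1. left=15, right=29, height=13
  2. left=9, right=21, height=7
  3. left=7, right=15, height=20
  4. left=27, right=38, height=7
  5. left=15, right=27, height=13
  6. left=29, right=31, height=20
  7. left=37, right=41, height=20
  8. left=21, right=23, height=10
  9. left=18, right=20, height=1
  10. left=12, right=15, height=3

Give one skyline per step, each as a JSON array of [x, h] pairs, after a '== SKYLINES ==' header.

== SKYLINES ==
[[15,13],[29,0]]
[[9,7],[15,13],[29,0]]
[[7,20],[15,13],[29,0]]
[[7,20],[15,13],[29,7],[38,0]]
[[7,20],[15,13],[29,7],[38,0]]
[[7,20],[15,13],[29,20],[31,7],[38,0]]
[[7,20],[15,13],[29,20],[31,7],[37,20],[41,0]]
[[7,20],[15,13],[29,20],[31,7],[37,20],[41,0]]
[[7,20],[15,13],[29,20],[31,7],[37,20],[41,0]]
[[7,20],[15,13],[29,20],[31,7],[37,20],[41,0]]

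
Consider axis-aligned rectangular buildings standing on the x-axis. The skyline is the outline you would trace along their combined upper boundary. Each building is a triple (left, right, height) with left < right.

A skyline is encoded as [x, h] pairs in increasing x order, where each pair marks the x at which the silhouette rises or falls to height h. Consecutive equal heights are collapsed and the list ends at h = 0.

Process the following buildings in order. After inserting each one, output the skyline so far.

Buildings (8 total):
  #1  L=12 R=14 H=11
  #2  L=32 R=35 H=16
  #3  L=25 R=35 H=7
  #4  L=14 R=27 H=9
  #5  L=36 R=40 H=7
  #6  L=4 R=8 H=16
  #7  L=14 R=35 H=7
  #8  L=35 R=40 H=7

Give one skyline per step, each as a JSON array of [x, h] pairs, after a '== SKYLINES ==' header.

== SKYLINES ==
[[12,11],[14,0]]
[[12,11],[14,0],[32,16],[35,0]]
[[12,11],[14,0],[25,7],[32,16],[35,0]]
[[12,11],[14,9],[27,7],[32,16],[35,0]]
[[12,11],[14,9],[27,7],[32,16],[35,0],[36,7],[40,0]]
[[4,16],[8,0],[12,11],[14,9],[27,7],[32,16],[35,0],[36,7],[40,0]]
[[4,16],[8,0],[12,11],[14,9],[27,7],[32,16],[35,0],[36,7],[40,0]]
[[4,16],[8,0],[12,11],[14,9],[27,7],[32,16],[35,7],[40,0]]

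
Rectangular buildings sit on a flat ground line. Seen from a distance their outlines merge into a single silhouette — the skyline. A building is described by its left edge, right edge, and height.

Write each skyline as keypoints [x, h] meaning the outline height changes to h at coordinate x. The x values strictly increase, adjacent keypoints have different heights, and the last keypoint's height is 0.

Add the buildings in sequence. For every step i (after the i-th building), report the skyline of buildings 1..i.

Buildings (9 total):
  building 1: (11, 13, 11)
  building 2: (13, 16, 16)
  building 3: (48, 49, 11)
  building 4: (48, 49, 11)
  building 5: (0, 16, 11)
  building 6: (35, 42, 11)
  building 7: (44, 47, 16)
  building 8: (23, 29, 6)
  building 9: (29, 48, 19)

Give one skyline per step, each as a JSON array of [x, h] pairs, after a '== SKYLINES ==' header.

== SKYLINES ==
[[11,11],[13,0]]
[[11,11],[13,16],[16,0]]
[[11,11],[13,16],[16,0],[48,11],[49,0]]
[[11,11],[13,16],[16,0],[48,11],[49,0]]
[[0,11],[13,16],[16,0],[48,11],[49,0]]
[[0,11],[13,16],[16,0],[35,11],[42,0],[48,11],[49,0]]
[[0,11],[13,16],[16,0],[35,11],[42,0],[44,16],[47,0],[48,11],[49,0]]
[[0,11],[13,16],[16,0],[23,6],[29,0],[35,11],[42,0],[44,16],[47,0],[48,11],[49,0]]
[[0,11],[13,16],[16,0],[23,6],[29,19],[48,11],[49,0]]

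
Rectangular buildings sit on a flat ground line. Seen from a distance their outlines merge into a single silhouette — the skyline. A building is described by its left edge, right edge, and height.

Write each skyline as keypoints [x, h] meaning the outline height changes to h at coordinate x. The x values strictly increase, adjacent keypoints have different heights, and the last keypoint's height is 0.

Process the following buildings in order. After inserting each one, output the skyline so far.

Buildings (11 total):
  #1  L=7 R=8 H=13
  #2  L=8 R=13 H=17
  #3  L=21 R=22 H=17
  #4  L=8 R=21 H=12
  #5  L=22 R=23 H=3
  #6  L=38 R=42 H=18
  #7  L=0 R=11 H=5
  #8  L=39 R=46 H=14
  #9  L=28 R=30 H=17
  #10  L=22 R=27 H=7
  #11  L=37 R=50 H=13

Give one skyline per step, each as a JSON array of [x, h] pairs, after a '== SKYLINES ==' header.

== SKYLINES ==
[[7,13],[8,0]]
[[7,13],[8,17],[13,0]]
[[7,13],[8,17],[13,0],[21,17],[22,0]]
[[7,13],[8,17],[13,12],[21,17],[22,0]]
[[7,13],[8,17],[13,12],[21,17],[22,3],[23,0]]
[[7,13],[8,17],[13,12],[21,17],[22,3],[23,0],[38,18],[42,0]]
[[0,5],[7,13],[8,17],[13,12],[21,17],[22,3],[23,0],[38,18],[42,0]]
[[0,5],[7,13],[8,17],[13,12],[21,17],[22,3],[23,0],[38,18],[42,14],[46,0]]
[[0,5],[7,13],[8,17],[13,12],[21,17],[22,3],[23,0],[28,17],[30,0],[38,18],[42,14],[46,0]]
[[0,5],[7,13],[8,17],[13,12],[21,17],[22,7],[27,0],[28,17],[30,0],[38,18],[42,14],[46,0]]
[[0,5],[7,13],[8,17],[13,12],[21,17],[22,7],[27,0],[28,17],[30,0],[37,13],[38,18],[42,14],[46,13],[50,0]]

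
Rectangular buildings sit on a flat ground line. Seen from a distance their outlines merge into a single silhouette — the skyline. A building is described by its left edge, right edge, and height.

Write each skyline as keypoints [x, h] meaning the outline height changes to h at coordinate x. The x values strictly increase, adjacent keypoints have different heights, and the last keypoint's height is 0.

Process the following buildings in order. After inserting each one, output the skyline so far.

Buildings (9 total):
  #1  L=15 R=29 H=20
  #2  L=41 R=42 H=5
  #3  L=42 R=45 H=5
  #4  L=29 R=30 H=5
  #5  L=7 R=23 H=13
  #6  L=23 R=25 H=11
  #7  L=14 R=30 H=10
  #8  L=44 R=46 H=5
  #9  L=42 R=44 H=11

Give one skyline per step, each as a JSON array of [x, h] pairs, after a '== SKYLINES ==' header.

== SKYLINES ==
[[15,20],[29,0]]
[[15,20],[29,0],[41,5],[42,0]]
[[15,20],[29,0],[41,5],[45,0]]
[[15,20],[29,5],[30,0],[41,5],[45,0]]
[[7,13],[15,20],[29,5],[30,0],[41,5],[45,0]]
[[7,13],[15,20],[29,5],[30,0],[41,5],[45,0]]
[[7,13],[15,20],[29,10],[30,0],[41,5],[45,0]]
[[7,13],[15,20],[29,10],[30,0],[41,5],[46,0]]
[[7,13],[15,20],[29,10],[30,0],[41,5],[42,11],[44,5],[46,0]]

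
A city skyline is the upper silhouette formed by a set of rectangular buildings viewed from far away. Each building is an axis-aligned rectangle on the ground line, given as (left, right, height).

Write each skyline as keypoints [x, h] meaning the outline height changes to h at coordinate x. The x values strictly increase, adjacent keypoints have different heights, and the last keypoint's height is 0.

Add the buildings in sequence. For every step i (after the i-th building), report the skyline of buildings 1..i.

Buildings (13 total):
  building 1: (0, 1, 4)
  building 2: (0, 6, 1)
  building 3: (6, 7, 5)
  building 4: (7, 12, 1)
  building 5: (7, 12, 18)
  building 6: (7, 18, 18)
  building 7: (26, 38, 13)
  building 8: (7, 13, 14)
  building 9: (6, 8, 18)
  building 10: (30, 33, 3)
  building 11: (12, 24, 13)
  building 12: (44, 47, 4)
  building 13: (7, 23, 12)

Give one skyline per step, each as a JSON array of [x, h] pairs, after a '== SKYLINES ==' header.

== SKYLINES ==
[[0,4],[1,0]]
[[0,4],[1,1],[6,0]]
[[0,4],[1,1],[6,5],[7,0]]
[[0,4],[1,1],[6,5],[7,1],[12,0]]
[[0,4],[1,1],[6,5],[7,18],[12,0]]
[[0,4],[1,1],[6,5],[7,18],[18,0]]
[[0,4],[1,1],[6,5],[7,18],[18,0],[26,13],[38,0]]
[[0,4],[1,1],[6,5],[7,18],[18,0],[26,13],[38,0]]
[[0,4],[1,1],[6,18],[18,0],[26,13],[38,0]]
[[0,4],[1,1],[6,18],[18,0],[26,13],[38,0]]
[[0,4],[1,1],[6,18],[18,13],[24,0],[26,13],[38,0]]
[[0,4],[1,1],[6,18],[18,13],[24,0],[26,13],[38,0],[44,4],[47,0]]
[[0,4],[1,1],[6,18],[18,13],[24,0],[26,13],[38,0],[44,4],[47,0]]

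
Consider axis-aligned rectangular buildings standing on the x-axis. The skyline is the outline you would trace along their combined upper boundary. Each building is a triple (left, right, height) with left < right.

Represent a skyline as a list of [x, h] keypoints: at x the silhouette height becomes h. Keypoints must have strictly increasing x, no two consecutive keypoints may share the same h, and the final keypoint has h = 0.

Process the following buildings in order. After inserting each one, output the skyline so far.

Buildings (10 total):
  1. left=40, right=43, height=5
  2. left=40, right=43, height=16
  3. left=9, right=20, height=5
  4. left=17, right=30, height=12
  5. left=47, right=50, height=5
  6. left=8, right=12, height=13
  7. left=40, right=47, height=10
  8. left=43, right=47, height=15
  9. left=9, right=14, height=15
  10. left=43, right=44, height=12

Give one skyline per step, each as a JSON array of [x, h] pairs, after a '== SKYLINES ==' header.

== SKYLINES ==
[[40,5],[43,0]]
[[40,16],[43,0]]
[[9,5],[20,0],[40,16],[43,0]]
[[9,5],[17,12],[30,0],[40,16],[43,0]]
[[9,5],[17,12],[30,0],[40,16],[43,0],[47,5],[50,0]]
[[8,13],[12,5],[17,12],[30,0],[40,16],[43,0],[47,5],[50,0]]
[[8,13],[12,5],[17,12],[30,0],[40,16],[43,10],[47,5],[50,0]]
[[8,13],[12,5],[17,12],[30,0],[40,16],[43,15],[47,5],[50,0]]
[[8,13],[9,15],[14,5],[17,12],[30,0],[40,16],[43,15],[47,5],[50,0]]
[[8,13],[9,15],[14,5],[17,12],[30,0],[40,16],[43,15],[47,5],[50,0]]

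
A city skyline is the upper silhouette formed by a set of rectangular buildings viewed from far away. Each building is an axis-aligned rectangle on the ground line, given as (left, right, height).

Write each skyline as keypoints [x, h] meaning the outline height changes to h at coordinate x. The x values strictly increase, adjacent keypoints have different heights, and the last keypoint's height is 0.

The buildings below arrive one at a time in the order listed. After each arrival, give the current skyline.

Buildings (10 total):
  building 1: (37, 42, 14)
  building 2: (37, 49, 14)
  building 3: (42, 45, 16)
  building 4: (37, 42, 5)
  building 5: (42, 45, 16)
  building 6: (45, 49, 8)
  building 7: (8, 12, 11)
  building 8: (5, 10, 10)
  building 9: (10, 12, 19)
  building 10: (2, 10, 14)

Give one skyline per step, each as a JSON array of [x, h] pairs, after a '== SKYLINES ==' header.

== SKYLINES ==
[[37,14],[42,0]]
[[37,14],[49,0]]
[[37,14],[42,16],[45,14],[49,0]]
[[37,14],[42,16],[45,14],[49,0]]
[[37,14],[42,16],[45,14],[49,0]]
[[37,14],[42,16],[45,14],[49,0]]
[[8,11],[12,0],[37,14],[42,16],[45,14],[49,0]]
[[5,10],[8,11],[12,0],[37,14],[42,16],[45,14],[49,0]]
[[5,10],[8,11],[10,19],[12,0],[37,14],[42,16],[45,14],[49,0]]
[[2,14],[10,19],[12,0],[37,14],[42,16],[45,14],[49,0]]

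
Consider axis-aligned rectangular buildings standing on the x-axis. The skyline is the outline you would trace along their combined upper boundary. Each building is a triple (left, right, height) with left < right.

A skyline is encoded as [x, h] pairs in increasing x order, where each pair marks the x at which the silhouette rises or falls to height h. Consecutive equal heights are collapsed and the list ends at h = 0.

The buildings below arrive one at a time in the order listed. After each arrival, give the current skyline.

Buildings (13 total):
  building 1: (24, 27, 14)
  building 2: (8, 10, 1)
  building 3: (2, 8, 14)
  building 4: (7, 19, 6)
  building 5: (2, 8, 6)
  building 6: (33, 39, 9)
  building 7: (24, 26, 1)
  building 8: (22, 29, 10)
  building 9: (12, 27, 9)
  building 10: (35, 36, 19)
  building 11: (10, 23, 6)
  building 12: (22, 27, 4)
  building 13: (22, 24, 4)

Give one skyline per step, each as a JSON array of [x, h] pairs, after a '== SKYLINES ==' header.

== SKYLINES ==
[[24,14],[27,0]]
[[8,1],[10,0],[24,14],[27,0]]
[[2,14],[8,1],[10,0],[24,14],[27,0]]
[[2,14],[8,6],[19,0],[24,14],[27,0]]
[[2,14],[8,6],[19,0],[24,14],[27,0]]
[[2,14],[8,6],[19,0],[24,14],[27,0],[33,9],[39,0]]
[[2,14],[8,6],[19,0],[24,14],[27,0],[33,9],[39,0]]
[[2,14],[8,6],[19,0],[22,10],[24,14],[27,10],[29,0],[33,9],[39,0]]
[[2,14],[8,6],[12,9],[22,10],[24,14],[27,10],[29,0],[33,9],[39,0]]
[[2,14],[8,6],[12,9],[22,10],[24,14],[27,10],[29,0],[33,9],[35,19],[36,9],[39,0]]
[[2,14],[8,6],[12,9],[22,10],[24,14],[27,10],[29,0],[33,9],[35,19],[36,9],[39,0]]
[[2,14],[8,6],[12,9],[22,10],[24,14],[27,10],[29,0],[33,9],[35,19],[36,9],[39,0]]
[[2,14],[8,6],[12,9],[22,10],[24,14],[27,10],[29,0],[33,9],[35,19],[36,9],[39,0]]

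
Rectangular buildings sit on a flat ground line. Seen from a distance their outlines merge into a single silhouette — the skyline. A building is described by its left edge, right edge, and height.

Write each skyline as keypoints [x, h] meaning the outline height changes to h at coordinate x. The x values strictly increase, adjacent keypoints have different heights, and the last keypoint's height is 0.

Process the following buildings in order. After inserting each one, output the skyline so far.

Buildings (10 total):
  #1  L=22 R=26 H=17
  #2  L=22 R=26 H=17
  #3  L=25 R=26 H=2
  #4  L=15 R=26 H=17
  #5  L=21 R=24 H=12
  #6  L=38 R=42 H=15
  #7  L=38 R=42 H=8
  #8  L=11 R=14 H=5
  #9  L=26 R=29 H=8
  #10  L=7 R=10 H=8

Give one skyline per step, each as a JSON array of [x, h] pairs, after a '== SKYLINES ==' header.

== SKYLINES ==
[[22,17],[26,0]]
[[22,17],[26,0]]
[[22,17],[26,0]]
[[15,17],[26,0]]
[[15,17],[26,0]]
[[15,17],[26,0],[38,15],[42,0]]
[[15,17],[26,0],[38,15],[42,0]]
[[11,5],[14,0],[15,17],[26,0],[38,15],[42,0]]
[[11,5],[14,0],[15,17],[26,8],[29,0],[38,15],[42,0]]
[[7,8],[10,0],[11,5],[14,0],[15,17],[26,8],[29,0],[38,15],[42,0]]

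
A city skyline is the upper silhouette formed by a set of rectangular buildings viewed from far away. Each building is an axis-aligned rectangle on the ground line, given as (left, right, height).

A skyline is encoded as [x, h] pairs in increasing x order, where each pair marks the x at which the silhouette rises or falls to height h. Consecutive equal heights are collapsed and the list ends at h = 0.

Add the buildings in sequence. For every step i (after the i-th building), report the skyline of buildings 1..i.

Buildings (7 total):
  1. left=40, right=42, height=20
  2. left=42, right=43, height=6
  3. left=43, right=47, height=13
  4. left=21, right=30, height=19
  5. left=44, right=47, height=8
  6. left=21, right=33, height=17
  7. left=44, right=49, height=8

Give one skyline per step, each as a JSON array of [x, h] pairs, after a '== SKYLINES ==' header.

== SKYLINES ==
[[40,20],[42,0]]
[[40,20],[42,6],[43,0]]
[[40,20],[42,6],[43,13],[47,0]]
[[21,19],[30,0],[40,20],[42,6],[43,13],[47,0]]
[[21,19],[30,0],[40,20],[42,6],[43,13],[47,0]]
[[21,19],[30,17],[33,0],[40,20],[42,6],[43,13],[47,0]]
[[21,19],[30,17],[33,0],[40,20],[42,6],[43,13],[47,8],[49,0]]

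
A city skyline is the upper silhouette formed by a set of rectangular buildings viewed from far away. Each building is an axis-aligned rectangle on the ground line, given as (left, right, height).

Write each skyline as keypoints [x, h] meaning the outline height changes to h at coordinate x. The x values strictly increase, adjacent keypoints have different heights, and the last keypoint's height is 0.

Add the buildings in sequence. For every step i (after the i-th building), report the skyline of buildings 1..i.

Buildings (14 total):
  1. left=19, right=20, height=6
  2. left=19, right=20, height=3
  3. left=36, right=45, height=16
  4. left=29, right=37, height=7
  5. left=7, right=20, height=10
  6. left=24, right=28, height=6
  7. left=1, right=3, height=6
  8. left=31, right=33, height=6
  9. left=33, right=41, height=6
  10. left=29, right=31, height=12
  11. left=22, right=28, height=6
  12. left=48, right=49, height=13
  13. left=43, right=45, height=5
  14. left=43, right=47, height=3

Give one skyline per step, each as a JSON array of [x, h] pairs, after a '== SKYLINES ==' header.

== SKYLINES ==
[[19,6],[20,0]]
[[19,6],[20,0]]
[[19,6],[20,0],[36,16],[45,0]]
[[19,6],[20,0],[29,7],[36,16],[45,0]]
[[7,10],[20,0],[29,7],[36,16],[45,0]]
[[7,10],[20,0],[24,6],[28,0],[29,7],[36,16],[45,0]]
[[1,6],[3,0],[7,10],[20,0],[24,6],[28,0],[29,7],[36,16],[45,0]]
[[1,6],[3,0],[7,10],[20,0],[24,6],[28,0],[29,7],[36,16],[45,0]]
[[1,6],[3,0],[7,10],[20,0],[24,6],[28,0],[29,7],[36,16],[45,0]]
[[1,6],[3,0],[7,10],[20,0],[24,6],[28,0],[29,12],[31,7],[36,16],[45,0]]
[[1,6],[3,0],[7,10],[20,0],[22,6],[28,0],[29,12],[31,7],[36,16],[45,0]]
[[1,6],[3,0],[7,10],[20,0],[22,6],[28,0],[29,12],[31,7],[36,16],[45,0],[48,13],[49,0]]
[[1,6],[3,0],[7,10],[20,0],[22,6],[28,0],[29,12],[31,7],[36,16],[45,0],[48,13],[49,0]]
[[1,6],[3,0],[7,10],[20,0],[22,6],[28,0],[29,12],[31,7],[36,16],[45,3],[47,0],[48,13],[49,0]]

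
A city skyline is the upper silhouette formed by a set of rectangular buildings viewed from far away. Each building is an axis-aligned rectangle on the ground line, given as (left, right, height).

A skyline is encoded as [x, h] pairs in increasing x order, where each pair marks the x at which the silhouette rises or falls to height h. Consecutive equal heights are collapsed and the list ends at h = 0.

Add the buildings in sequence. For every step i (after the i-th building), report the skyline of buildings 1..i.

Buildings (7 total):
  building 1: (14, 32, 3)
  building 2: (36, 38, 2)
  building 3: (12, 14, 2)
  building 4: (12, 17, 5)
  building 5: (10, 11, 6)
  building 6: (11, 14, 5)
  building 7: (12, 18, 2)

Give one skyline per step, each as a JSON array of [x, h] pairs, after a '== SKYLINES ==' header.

== SKYLINES ==
[[14,3],[32,0]]
[[14,3],[32,0],[36,2],[38,0]]
[[12,2],[14,3],[32,0],[36,2],[38,0]]
[[12,5],[17,3],[32,0],[36,2],[38,0]]
[[10,6],[11,0],[12,5],[17,3],[32,0],[36,2],[38,0]]
[[10,6],[11,5],[17,3],[32,0],[36,2],[38,0]]
[[10,6],[11,5],[17,3],[32,0],[36,2],[38,0]]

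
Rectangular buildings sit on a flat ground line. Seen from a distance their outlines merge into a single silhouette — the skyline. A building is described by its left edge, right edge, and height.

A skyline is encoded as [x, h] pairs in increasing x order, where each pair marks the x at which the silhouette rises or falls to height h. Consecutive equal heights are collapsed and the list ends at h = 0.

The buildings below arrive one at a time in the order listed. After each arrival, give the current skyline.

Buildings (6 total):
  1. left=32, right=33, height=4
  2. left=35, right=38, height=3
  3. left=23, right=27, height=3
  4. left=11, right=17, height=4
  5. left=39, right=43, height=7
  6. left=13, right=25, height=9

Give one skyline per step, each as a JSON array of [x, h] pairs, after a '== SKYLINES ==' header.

== SKYLINES ==
[[32,4],[33,0]]
[[32,4],[33,0],[35,3],[38,0]]
[[23,3],[27,0],[32,4],[33,0],[35,3],[38,0]]
[[11,4],[17,0],[23,3],[27,0],[32,4],[33,0],[35,3],[38,0]]
[[11,4],[17,0],[23,3],[27,0],[32,4],[33,0],[35,3],[38,0],[39,7],[43,0]]
[[11,4],[13,9],[25,3],[27,0],[32,4],[33,0],[35,3],[38,0],[39,7],[43,0]]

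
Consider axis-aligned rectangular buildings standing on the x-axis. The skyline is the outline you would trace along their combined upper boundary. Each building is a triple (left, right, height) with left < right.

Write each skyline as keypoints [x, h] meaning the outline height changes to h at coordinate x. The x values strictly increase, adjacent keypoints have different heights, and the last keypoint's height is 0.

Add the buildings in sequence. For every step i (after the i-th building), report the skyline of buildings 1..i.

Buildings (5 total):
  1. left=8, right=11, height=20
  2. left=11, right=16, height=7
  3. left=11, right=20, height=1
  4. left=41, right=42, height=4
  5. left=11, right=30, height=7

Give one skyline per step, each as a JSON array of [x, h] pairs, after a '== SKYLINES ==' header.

== SKYLINES ==
[[8,20],[11,0]]
[[8,20],[11,7],[16,0]]
[[8,20],[11,7],[16,1],[20,0]]
[[8,20],[11,7],[16,1],[20,0],[41,4],[42,0]]
[[8,20],[11,7],[30,0],[41,4],[42,0]]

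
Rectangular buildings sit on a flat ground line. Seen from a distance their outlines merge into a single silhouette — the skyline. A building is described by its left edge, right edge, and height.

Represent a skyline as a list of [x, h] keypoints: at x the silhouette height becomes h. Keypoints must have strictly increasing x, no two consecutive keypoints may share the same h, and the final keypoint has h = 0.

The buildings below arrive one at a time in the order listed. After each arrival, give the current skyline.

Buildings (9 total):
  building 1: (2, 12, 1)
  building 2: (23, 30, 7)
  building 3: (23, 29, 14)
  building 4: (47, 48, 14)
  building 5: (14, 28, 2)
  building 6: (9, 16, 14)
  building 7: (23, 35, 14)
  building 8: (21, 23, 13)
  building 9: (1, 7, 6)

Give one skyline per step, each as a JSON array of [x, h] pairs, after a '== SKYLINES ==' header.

== SKYLINES ==
[[2,1],[12,0]]
[[2,1],[12,0],[23,7],[30,0]]
[[2,1],[12,0],[23,14],[29,7],[30,0]]
[[2,1],[12,0],[23,14],[29,7],[30,0],[47,14],[48,0]]
[[2,1],[12,0],[14,2],[23,14],[29,7],[30,0],[47,14],[48,0]]
[[2,1],[9,14],[16,2],[23,14],[29,7],[30,0],[47,14],[48,0]]
[[2,1],[9,14],[16,2],[23,14],[35,0],[47,14],[48,0]]
[[2,1],[9,14],[16,2],[21,13],[23,14],[35,0],[47,14],[48,0]]
[[1,6],[7,1],[9,14],[16,2],[21,13],[23,14],[35,0],[47,14],[48,0]]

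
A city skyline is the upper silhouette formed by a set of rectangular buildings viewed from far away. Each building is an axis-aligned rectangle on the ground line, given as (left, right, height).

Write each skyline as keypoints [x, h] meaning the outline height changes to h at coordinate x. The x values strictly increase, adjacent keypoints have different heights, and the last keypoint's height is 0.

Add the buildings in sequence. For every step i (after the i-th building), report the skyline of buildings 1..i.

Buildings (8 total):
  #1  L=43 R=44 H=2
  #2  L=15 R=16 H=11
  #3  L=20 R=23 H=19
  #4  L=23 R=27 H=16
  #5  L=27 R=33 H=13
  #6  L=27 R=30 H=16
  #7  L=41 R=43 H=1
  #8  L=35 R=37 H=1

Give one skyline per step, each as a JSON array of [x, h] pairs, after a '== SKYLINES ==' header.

== SKYLINES ==
[[43,2],[44,0]]
[[15,11],[16,0],[43,2],[44,0]]
[[15,11],[16,0],[20,19],[23,0],[43,2],[44,0]]
[[15,11],[16,0],[20,19],[23,16],[27,0],[43,2],[44,0]]
[[15,11],[16,0],[20,19],[23,16],[27,13],[33,0],[43,2],[44,0]]
[[15,11],[16,0],[20,19],[23,16],[30,13],[33,0],[43,2],[44,0]]
[[15,11],[16,0],[20,19],[23,16],[30,13],[33,0],[41,1],[43,2],[44,0]]
[[15,11],[16,0],[20,19],[23,16],[30,13],[33,0],[35,1],[37,0],[41,1],[43,2],[44,0]]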